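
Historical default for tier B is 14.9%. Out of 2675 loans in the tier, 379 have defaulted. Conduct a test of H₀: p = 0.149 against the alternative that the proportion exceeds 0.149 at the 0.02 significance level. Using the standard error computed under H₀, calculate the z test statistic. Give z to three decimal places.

p̂ = 379/2675 ≈ 0.141682.
Under H₀, SE = √(0.149·0.851/2675) = √(4.74015e-05) = 0.006885.
z = (0.141682 − 0.149)/0.006885 = -0.007318/0.006885 = -1.063.
p-value = P(Z > -1.063) ≈ 0.8561. With α = 0.02, fail to reject H₀.

z = -1.063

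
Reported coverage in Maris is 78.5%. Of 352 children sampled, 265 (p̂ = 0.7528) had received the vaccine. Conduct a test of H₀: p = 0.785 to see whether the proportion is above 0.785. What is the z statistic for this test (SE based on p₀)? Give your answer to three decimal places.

p̂ = 265/352 = 0.752841.
SE = √(p₀(1−p₀)/n) = √(0.16877/352) = 0.021897.
z = (0.752841 − 0.785)/0.021897 = -0.032159/0.021897 = -1.469.
p-value = P(Z > -1.469) ≈ 0.9290.

z = -1.469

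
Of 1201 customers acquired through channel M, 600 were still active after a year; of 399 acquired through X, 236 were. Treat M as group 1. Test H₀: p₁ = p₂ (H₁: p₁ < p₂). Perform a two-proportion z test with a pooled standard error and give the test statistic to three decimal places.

p̂₁ = 600/1201 = 0.49958, p̂₂ = 236/399 = 0.59148.
Pooled p̂ = (600+236)/(1201+399) = 836/1600 = 0.52250.
SE = √(0.249494 × 0.00333891) = 0.02886.
z = (0.49958 − 0.59148)/0.02886 = -0.09190/0.02886 = -3.184.

z = -3.184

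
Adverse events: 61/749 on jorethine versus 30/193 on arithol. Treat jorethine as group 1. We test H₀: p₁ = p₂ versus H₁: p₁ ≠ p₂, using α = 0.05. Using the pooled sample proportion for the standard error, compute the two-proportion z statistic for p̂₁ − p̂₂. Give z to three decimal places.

p̂₁ = 61/749 ≈ 0.08144, p̂₂ = 30/193 ≈ 0.15544.
Pooled p̂ = (61+30)/(749+193) = 91/942 = 0.09660.
SE = √(p̂(1−p̂)(1/n₁+1/n₂)) = √(0.09660·0.90340·0.00651646) = √(0.000568697) = 0.02385.
z = (0.08144 − 0.15544)/0.02385 = -0.07400/0.02385 = -3.103.
Two-sided p-value ≈ 2·Φ(−3.103) = 0.0019; since p < α = 0.05, reject H₀.

z = -3.103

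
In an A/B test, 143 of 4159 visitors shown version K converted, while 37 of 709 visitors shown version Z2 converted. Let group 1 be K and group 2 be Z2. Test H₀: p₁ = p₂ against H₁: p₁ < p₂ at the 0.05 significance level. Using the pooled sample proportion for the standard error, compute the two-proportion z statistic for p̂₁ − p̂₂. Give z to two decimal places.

p̂₁ = 143/4159 ≈ 0.03438, p̂₂ = 37/709 ≈ 0.05219.
Pooled p̂ = (143+37)/(4159+709) = 180/4868 = 0.03698.
SE = √(0.0356089 × 0.00165088) = 0.00767.
z = (0.03438 − 0.05219)/0.00767 = -0.01781/0.00767 = -2.32.
p-value = P(Z < -2.322) ≈ 0.0101; since p < α = 0.05, reject H₀.

z = -2.32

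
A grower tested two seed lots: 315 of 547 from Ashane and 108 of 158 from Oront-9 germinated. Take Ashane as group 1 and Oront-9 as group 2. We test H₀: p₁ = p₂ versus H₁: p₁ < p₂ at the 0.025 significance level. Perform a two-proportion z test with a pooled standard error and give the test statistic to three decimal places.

z = -2.434

p̂₁ = 315/547 = 0.575868, p̂₂ = 108/158 = 0.683544.
Pooled p̂ = (315+108)/(547+158) = 423/705 = 0.600000.
SE = √(0.24 × 0.00815727) = 0.044246.
z = (0.575868 − 0.683544)/0.044246 = -0.107676/0.044246 = -2.434.
p-value = P(Z < -2.434) ≈ 0.0075; since p < α = 0.025, reject H₀.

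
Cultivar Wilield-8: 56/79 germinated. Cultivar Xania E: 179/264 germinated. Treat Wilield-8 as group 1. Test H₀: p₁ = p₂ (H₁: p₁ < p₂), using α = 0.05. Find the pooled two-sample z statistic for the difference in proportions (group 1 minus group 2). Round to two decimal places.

z = 0.52

p̂₁ = 56/79 = 0.7089, p̂₂ = 179/264 = 0.6780.
Pooled p̂ = (56+179)/(79+264) = 235/343 = 0.6851.
SE = √(0.215726 × 0.0164461) = 0.0596.
z = (0.7089 − 0.6780)/0.0596 = 0.0309/0.0596 = 0.52.
p-value = P(Z < 0.518) ≈ 0.6976. With α = 0.05, fail to reject H₀.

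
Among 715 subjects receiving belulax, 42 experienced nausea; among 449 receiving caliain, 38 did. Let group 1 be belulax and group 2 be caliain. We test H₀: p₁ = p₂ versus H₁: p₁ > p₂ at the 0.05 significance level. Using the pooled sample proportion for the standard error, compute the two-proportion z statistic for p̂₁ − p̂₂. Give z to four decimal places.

z = -1.6996

p̂₁ = 42/715 ≈ 0.058741, p̂₂ = 38/449 ≈ 0.084633.
Pooled p̂ = (42+38)/(715+449) = 80/1164 = 0.068729.
SE = √(0.0640049 × 0.00362577) = 0.015234.
z = (0.058741 − 0.084633)/0.015234 = -0.025892/0.015234 = -1.6996.
p-value = P(Z > -1.700) ≈ 0.9554; since p > α = 0.05, fail to reject H₀.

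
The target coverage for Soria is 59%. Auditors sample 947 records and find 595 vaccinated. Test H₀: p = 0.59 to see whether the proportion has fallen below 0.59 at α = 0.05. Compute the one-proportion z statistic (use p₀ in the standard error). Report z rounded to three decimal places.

p̂ = 595/947 ≈ 0.628300.
SE = √(p₀(1−p₀)/n) = √(0.2419/947) = 0.015982.
z = (0.628300 − 0.59)/0.015982 = 0.038300/0.015982 = 2.396.
p-value = P(Z < 2.396) ≈ 0.9917; since p > α = 0.05, fail to reject H₀.

z = 2.396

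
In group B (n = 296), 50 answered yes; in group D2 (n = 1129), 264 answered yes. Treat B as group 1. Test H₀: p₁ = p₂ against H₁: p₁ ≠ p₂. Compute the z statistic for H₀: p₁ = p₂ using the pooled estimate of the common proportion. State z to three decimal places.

z = -2.398

p̂₁ = 50/296 ≈ 0.16892, p̂₂ = 264/1129 ≈ 0.23384.
Pooled p̂ = (50+264)/(296+1129) = 314/1425 = 0.22035.
SE = √(p̂(1−p̂)(1/n₁+1/n₂)) = √(0.22035·0.77965·0.00426412) = √(0.00073256) = 0.02707.
z = (0.16892 − 0.23384)/0.02707 = -0.06492/0.02707 = -2.398.
p-value = 2·P(Z > 2.398) ≈ 0.0165.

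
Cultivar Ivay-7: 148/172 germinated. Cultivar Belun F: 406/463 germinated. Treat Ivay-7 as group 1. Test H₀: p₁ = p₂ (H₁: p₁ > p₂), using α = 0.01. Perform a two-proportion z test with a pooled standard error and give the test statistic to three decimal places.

p̂₁ = 148/172 = 0.86047, p̂₂ = 406/463 = 0.87689.
Pooled p̂ = (148+406)/(172+463) = 554/635 = 0.87244.
SE = √(0.111288 × 0.00797378) = 0.02979.
z = (0.86047 − 0.87689)/0.02979 = -0.01642/0.02979 = -0.551.
p-value = P(Z > -0.551) ≈ 0.7093, so at α = 0.01 we fail to reject H₀.

z = -0.551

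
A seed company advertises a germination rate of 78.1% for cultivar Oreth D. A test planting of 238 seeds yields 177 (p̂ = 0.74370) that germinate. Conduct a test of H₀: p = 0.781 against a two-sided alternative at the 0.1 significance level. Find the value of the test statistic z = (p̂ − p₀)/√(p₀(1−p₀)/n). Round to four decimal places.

z = -1.3915

p̂ = 177/238 ≈ 0.743697.
Under H₀, SE = √(0.781·0.219/238) = √(0.000718651) = 0.026808.
z = (0.743697 − 0.781)/0.026808 = -0.037303/0.026808 = -1.3915.
Two-sided p-value ≈ 2·Φ(−1.391) = 0.1641, so at α = 0.1 we fail to reject H₀.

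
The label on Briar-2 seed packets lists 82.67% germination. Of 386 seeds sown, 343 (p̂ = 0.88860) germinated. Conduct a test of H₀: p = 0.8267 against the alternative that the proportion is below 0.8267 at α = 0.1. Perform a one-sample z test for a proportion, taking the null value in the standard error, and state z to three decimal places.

p̂ = 343/386 ≈ 0.888601.
Under H₀, SE = √(0.8267·0.1733/386) = √(0.000371158) = 0.019265.
z = (0.888601 − 0.8267)/0.019265 = 0.061901/0.019265 = 3.213.
p-value = P(Z < 3.213) ≈ 0.9993; since p > α = 0.1, fail to reject H₀.

z = 3.213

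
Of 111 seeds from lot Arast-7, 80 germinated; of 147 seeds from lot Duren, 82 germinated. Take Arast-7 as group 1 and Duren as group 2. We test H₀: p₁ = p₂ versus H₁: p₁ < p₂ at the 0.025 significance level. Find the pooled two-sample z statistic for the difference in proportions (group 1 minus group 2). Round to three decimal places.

z = 2.680

p̂₁ = 80/111 = 0.72072, p̂₂ = 82/147 = 0.55782.
Pooled p̂ = (80+82)/(111+147) = 162/258 = 0.62791.
SE = √(p̂(1−p̂)(1/n₁+1/n₂)) = √(0.62791·0.37209·0.0158117) = √(0.00369425) = 0.06078.
z = (0.72072 − 0.55782)/0.06078 = 0.16290/0.06078 = 2.680.
p-value = P(Z < 2.680) ≈ 0.9963, so at α = 0.025 we fail to reject H₀.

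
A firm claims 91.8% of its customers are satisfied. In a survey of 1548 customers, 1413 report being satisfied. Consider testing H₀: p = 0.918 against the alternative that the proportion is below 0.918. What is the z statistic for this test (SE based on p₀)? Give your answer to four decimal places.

p̂ = 1413/1548 = 0.912791.
Under H₀, SE = √(0.918·0.082/1548) = √(4.86279e-05) = 0.006973.
z = (0.912791 − 0.918)/0.006973 = -0.005209/0.006973 = -0.7470.
p-value = P(Z < -0.747) ≈ 0.2275.

z = -0.7470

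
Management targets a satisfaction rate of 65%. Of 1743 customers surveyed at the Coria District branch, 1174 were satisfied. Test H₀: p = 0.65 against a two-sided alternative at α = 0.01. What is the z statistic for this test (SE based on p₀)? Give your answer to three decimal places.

p̂ = 1174/1743 = 0.673551.
Standard error under H₀: √(0.65×0.35/1743) = 0.011425.
z = (0.673551 − 0.65)/0.011425 = 0.023551/0.011425 = 2.061.
Two-sided p-value ≈ 2·Φ(−2.061) = 0.0393. With α = 0.01, fail to reject H₀.

z = 2.061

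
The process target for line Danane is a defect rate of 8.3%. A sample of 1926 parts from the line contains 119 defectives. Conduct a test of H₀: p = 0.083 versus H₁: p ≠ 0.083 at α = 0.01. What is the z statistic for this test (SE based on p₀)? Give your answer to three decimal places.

z = -3.375

p̂ = 119/1926 = 0.061786.
Under H₀, SE = √(0.083·0.917/1926) = √(3.95177e-05) = 0.006286.
z = (0.061786 − 0.083)/0.006286 = -0.021214/0.006286 = -3.375.
p-value = 2·P(Z > 3.375) ≈ 0.0007; since p < α = 0.01, reject H₀.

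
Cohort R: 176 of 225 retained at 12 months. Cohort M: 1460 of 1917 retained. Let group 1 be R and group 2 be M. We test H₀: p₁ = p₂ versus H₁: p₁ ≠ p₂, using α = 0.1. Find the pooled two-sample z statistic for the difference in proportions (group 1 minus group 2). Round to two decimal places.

z = 0.69

p̂₁ = 176/225 = 0.7822, p̂₂ = 1460/1917 = 0.7616.
Pooled p̂ = (176+1460)/(225+1917) = 1636/2142 = 0.7638.
SE = √(p̂(1−p̂)(1/n₁+1/n₂)) = √(0.7638·0.2362·0.00496609) = √(0.000896004) = 0.0299.
z = (0.7822 − 0.7616)/0.0299 = 0.0206/0.0299 = 0.69.
p-value = 2·P(Z > 0.689) ≈ 0.4910, so at α = 0.1 we fail to reject H₀.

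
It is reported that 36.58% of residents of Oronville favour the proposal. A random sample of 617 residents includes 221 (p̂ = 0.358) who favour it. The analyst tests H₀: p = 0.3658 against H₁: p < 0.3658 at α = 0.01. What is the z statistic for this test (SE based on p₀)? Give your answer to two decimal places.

z = -0.39

p̂ = 221/617 ≈ 0.3582.
Standard error under H₀: √(0.3658×0.6342/617) = 0.0194.
z = (0.3582 − 0.3658)/0.0194 = -0.0076/0.0194 = -0.39.
p-value = P(Z < -0.393) ≈ 0.3473. With α = 0.01, fail to reject H₀.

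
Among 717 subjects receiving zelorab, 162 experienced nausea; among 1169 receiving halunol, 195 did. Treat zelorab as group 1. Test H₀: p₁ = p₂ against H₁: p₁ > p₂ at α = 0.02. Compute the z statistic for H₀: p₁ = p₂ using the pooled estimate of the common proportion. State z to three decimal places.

z = 3.182

p̂₁ = 162/717 = 0.22594, p̂₂ = 195/1169 = 0.16681.
Pooled p̂ = (162+195)/(717+1169) = 357/1886 = 0.18929.
SE = √(p̂(1−p̂)(1/n₁+1/n₂)) = √(0.18929·0.81071·0.00225013) = √(0.000345303) = 0.01858.
z = (0.22594 − 0.16681)/0.01858 = 0.05913/0.01858 = 3.182.
p-value = P(Z > 3.182) ≈ 0.0007; since p < α = 0.02, reject H₀.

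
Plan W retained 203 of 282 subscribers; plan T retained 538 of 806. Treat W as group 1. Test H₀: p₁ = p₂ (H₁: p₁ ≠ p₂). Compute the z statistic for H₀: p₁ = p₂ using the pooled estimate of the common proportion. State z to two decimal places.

z = 1.62

p̂₁ = 203/282 ≈ 0.71986, p̂₂ = 538/806 ≈ 0.66749.
Pooled p̂ = (203+538)/(282+806) = 741/1088 = 0.68107.
SE = √(p̂(1−p̂)(1/n₁+1/n₂)) = √(0.68107·0.31893·0.00478679) = √(0.00103976) = 0.03225.
z = (0.71986 − 0.66749)/0.03225 = 0.05237/0.03225 = 1.62.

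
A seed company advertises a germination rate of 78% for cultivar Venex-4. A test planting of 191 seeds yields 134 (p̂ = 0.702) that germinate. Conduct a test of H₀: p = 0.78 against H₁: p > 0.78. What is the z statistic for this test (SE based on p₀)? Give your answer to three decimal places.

z = -2.617

p̂ = 134/191 = 0.70157.
Under H₀, SE = √(0.78·0.22/191) = √(0.000898429) = 0.02997.
z = (0.70157 − 0.78)/0.02997 = -0.07843/0.02997 = -2.617.
p-value = P(Z > -2.617) ≈ 0.9956.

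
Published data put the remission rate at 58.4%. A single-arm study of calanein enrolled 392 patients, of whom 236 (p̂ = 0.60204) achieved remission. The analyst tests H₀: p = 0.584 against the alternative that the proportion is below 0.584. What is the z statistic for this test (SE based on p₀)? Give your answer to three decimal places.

p̂ = 236/392 = 0.60204.
Standard error under H₀: √(0.584×0.416/392) = 0.02489.
z = (0.60204 − 0.584)/0.02489 = 0.01804/0.02489 = 0.725.

z = 0.725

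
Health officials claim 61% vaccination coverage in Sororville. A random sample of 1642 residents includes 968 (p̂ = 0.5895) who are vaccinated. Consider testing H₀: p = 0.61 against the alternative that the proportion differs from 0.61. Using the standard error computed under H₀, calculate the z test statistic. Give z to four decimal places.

p̂ = 968/1642 ≈ 0.589525.
Standard error under H₀: √(0.61×0.39/1642) = 0.012037.
z = (0.589525 − 0.61)/0.012037 = -0.020475/0.012037 = -1.7010.
p-value = 2·P(Z > 1.701) ≈ 0.0889.

z = -1.7010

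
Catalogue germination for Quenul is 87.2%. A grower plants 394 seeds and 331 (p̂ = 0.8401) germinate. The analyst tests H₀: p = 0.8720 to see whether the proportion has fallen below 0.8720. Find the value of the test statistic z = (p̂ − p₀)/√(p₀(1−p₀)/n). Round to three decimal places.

p̂ = 331/394 ≈ 0.84010.
SE = √(p₀(1−p₀)/n) = √(0.11162/394) = 0.01683.
z = (0.84010 − 0.872)/0.01683 = -0.03190/0.01683 = -1.895.
p-value = P(Z < -1.895) ≈ 0.0290.

z = -1.895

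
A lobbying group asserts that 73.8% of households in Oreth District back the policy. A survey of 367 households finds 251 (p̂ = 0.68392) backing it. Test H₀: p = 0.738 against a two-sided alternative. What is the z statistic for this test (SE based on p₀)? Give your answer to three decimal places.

p̂ = 251/367 = 0.68392.
Standard error under H₀: √(0.738×0.262/367) = 0.02295.
z = (0.68392 − 0.738)/0.02295 = -0.05408/0.02295 = -2.356.
p-value = 2·P(Z > 2.356) ≈ 0.0185.

z = -2.356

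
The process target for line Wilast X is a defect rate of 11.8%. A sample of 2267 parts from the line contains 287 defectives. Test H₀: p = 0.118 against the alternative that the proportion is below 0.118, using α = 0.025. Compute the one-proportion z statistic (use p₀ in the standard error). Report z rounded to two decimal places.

p̂ = 287/2267 = 0.12660.
Standard error under H₀: √(0.118×0.882/2267) = 0.00678.
z = (0.12660 − 0.118)/0.00678 = 0.00860/0.00678 = 1.27.
p-value = P(Z < 1.269) ≈ 0.8978; since p > α = 0.025, fail to reject H₀.

z = 1.27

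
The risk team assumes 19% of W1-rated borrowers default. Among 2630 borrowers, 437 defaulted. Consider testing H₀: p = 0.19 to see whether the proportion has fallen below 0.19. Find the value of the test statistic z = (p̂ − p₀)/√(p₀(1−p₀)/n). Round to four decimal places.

p̂ = 437/2630 = 0.1661597.
SE = √(p₀(1−p₀)/n) = √(0.1539/2630) = 0.0076496.
z = (0.1661597 − 0.19)/0.0076496 = -0.0238403/0.0076496 = -3.1165.
p-value = P(Z < -3.117) ≈ 0.0009.

z = -3.1165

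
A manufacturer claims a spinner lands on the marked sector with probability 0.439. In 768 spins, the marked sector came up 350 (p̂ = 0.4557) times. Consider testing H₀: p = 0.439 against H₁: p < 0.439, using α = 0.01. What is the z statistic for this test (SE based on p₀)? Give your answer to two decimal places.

p̂ = 350/768 ≈ 0.4557.
SE = √(p₀(1−p₀)/n) = √(0.24628/768) = 0.0179.
z = (0.4557 − 0.439)/0.0179 = 0.0167/0.0179 = 0.93.
p-value = P(Z < 0.934) ≈ 0.8249, so at α = 0.01 we fail to reject H₀.

z = 0.93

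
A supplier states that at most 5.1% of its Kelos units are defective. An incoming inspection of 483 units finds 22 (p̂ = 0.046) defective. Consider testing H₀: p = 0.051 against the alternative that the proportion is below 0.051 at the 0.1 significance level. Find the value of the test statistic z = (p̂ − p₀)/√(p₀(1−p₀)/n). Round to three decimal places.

p̂ = 22/483 ≈ 0.045549.
Under H₀, SE = √(0.051·0.949/483) = √(0.000100205) = 0.010010.
z = (0.045549 − 0.051)/0.010010 = -0.005451/0.010010 = -0.545.
p-value = P(Z < -0.545) ≈ 0.2930, so at α = 0.1 we fail to reject H₀.

z = -0.545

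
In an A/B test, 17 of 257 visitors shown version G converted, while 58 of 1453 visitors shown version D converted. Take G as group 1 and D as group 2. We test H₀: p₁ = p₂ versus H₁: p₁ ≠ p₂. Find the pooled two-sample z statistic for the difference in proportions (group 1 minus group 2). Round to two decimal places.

z = 1.89

p̂₁ = 17/257 = 0.06615, p̂₂ = 58/1453 = 0.03992.
Pooled p̂ = (17+58)/(257+1453) = 75/1710 = 0.04386.
SE = √(p̂(1−p̂)(1/n₁+1/n₂)) = √(0.04386·0.95614·0.00457928) = √(0.000192037) = 0.01386.
z = (0.06615 − 0.03992)/0.01386 = 0.02623/0.01386 = 1.89.
p-value = 2·P(Z > 1.893) ≈ 0.0584.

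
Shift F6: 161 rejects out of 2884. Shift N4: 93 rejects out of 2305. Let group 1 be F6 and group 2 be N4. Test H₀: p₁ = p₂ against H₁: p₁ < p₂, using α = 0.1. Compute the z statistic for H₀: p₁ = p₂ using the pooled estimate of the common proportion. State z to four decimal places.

p̂₁ = 161/2884 = 0.0558252, p̂₂ = 93/2305 = 0.0403471.
Pooled p̂ = (161+93)/(2884+2305) = 254/5189 = 0.0489497.
SE = √(0.0465536 × 0.00078058) = 0.0060282.
z = (0.0558252 − 0.0403471)/0.0060282 = 0.0154781/0.0060282 = 2.5676.
p-value = P(Z < 2.568) ≈ 0.9949. With α = 0.1, fail to reject H₀.

z = 2.5676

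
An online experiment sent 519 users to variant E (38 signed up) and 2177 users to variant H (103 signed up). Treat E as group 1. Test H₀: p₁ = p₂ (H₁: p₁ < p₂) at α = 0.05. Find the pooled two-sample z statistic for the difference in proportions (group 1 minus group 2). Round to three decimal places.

z = 2.382

p̂₁ = 38/519 = 0.073218, p̂₂ = 103/2177 = 0.047313.
Pooled p̂ = (38+103)/(519+2177) = 141/2696 = 0.052300.
SE = √(p̂(1−p̂)(1/n₁+1/n₂)) = √(0.052300·0.947700·0.00238613) = √(0.000118267) = 0.010875.
z = (0.073218 − 0.047313)/0.010875 = 0.025905/0.010875 = 2.382.
p-value = P(Z < 2.382) ≈ 0.9914, so at α = 0.05 we fail to reject H₀.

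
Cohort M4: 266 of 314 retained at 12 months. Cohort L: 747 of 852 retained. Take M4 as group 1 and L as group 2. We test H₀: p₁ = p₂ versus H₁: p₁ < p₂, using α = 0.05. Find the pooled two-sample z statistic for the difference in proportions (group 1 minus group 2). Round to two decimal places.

z = -1.33

p̂₁ = 266/314 ≈ 0.8471, p̂₂ = 747/852 ≈ 0.8768.
Pooled p̂ = (266+747)/(314+852) = 1013/1166 = 0.8688.
SE = √(p̂(1−p̂)(1/n₁+1/n₂)) = √(0.8688·0.1312·0.00435842) = √(0.000496859) = 0.0223.
z = (0.8471 − 0.8768)/0.0223 = -0.0297/0.0223 = -1.33.
p-value = P(Z < -1.329) ≈ 0.0919; since p > α = 0.05, fail to reject H₀.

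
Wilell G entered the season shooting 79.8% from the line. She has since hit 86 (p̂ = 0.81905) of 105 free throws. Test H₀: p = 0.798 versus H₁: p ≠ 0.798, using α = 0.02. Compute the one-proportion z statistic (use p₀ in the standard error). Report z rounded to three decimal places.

p̂ = 86/105 = 0.81905.
Under H₀, SE = √(0.798·0.202/105) = √(0.0015352) = 0.03918.
z = (0.81905 − 0.798)/0.03918 = 0.02105/0.03918 = 0.537.
Two-sided p-value ≈ 2·Φ(−0.537) = 0.5911. With α = 0.02, fail to reject H₀.

z = 0.537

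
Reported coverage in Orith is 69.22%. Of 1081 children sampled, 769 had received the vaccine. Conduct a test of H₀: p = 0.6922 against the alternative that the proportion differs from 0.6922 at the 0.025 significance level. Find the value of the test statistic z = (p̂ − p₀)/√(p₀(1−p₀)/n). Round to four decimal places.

p̂ = 769/1081 ≈ 0.711378.
Standard error under H₀: √(0.6922×0.3078/1081) = 0.014039.
z = (0.711378 − 0.6922)/0.014039 = 0.019178/0.014039 = 1.3661.
Two-sided p-value ≈ 2·Φ(−1.366) = 0.1719, so at α = 0.025 we fail to reject H₀.

z = 1.3661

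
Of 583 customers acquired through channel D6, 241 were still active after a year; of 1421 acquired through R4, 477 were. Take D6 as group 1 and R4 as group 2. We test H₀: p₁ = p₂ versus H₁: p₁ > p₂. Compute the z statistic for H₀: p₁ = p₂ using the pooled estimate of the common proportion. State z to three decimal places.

z = 3.295

p̂₁ = 241/583 = 0.41338, p̂₂ = 477/1421 = 0.33568.
Pooled p̂ = (241+477)/(583+1421) = 718/2004 = 0.35828.
SE = √(p̂(1−p̂)(1/n₁+1/n₂)) = √(0.35828·0.64172·0.002419) = √(0.000556167) = 0.02358.
z = (0.41338 − 0.33568)/0.02358 = 0.07770/0.02358 = 3.295.
p-value = P(Z > 3.295) ≈ 0.0005.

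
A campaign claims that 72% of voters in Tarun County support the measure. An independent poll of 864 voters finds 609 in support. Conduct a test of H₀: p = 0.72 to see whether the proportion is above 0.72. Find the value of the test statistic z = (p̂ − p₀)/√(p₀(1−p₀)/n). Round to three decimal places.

p̂ = 609/864 = 0.70486.
SE = √(p₀(1−p₀)/n) = √(0.2016/864) = 0.01528.
z = (0.70486 − 0.72)/0.01528 = -0.01514/0.01528 = -0.991.
p-value = P(Z > -0.991) ≈ 0.8392.

z = -0.991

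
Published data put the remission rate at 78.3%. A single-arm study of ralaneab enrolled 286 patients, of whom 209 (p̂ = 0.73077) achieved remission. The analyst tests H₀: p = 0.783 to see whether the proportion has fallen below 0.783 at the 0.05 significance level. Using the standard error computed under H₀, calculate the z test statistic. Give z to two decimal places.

p̂ = 209/286 = 0.7308.
SE = √(p₀(1−p₀)/n) = √(0.16991/286) = 0.0244.
z = (0.7308 − 0.783)/0.0244 = -0.0522/0.0244 = -2.14.
p-value = P(Z < -2.143) ≈ 0.0161; since p < α = 0.05, reject H₀.

z = -2.14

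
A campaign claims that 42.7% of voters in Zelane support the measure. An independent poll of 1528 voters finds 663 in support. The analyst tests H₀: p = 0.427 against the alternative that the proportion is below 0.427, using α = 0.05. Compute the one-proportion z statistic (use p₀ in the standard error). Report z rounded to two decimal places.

z = 0.55

p̂ = 663/1528 ≈ 0.43390.
SE = √(p₀(1−p₀)/n) = √(0.24467/1528) = 0.01265.
z = (0.43390 − 0.427)/0.01265 = 0.00690/0.01265 = 0.55.
p-value = P(Z < 0.545) ≈ 0.7072, so at α = 0.05 we fail to reject H₀.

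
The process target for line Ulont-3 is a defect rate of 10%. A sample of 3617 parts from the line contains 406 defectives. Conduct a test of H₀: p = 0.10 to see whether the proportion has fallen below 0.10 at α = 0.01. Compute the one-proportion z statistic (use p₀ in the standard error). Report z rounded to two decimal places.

p̂ = 406/3617 = 0.112248.
Standard error under H₀: √(0.1×0.9/3617) = 0.004988.
z = (0.112248 − 0.1)/0.004988 = 0.012248/0.004988 = 2.46.
p-value = P(Z < 2.455) ≈ 0.9930. With α = 0.01, fail to reject H₀.

z = 2.46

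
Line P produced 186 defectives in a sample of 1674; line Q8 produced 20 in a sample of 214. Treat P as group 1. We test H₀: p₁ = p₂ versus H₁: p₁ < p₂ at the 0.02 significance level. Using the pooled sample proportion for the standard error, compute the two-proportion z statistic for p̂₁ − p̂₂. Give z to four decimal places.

z = 0.7799

p̂₁ = 186/1674 ≈ 0.111111, p̂₂ = 20/214 ≈ 0.093458.
Pooled p̂ = (186+20)/(1674+214) = 206/1888 = 0.109110.
SE = √(0.0972051 × 0.00527027) = 0.022634.
z = (0.111111 − 0.093458)/0.022634 = 0.017653/0.022634 = 0.7799.
p-value = P(Z < 0.780) ≈ 0.7823; since p > α = 0.02, fail to reject H₀.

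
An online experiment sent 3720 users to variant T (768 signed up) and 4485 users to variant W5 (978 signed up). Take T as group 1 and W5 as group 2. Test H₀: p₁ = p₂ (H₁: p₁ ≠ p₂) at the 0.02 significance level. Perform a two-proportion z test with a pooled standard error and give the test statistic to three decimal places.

p̂₁ = 768/3720 = 0.20645, p̂₂ = 978/4485 = 0.21806.
Pooled p̂ = (768+978)/(3720+4485) = 1746/8205 = 0.21280.
SE = √(p̂(1−p̂)(1/n₁+1/n₂)) = √(0.21280·0.78720·0.000491783) = √(8.23807e-05) = 0.00908.
z = (0.20645 − 0.21806)/0.00908 = -0.01161/0.00908 = -1.279.
p-value = 2·P(Z > 1.279) ≈ 0.2009. With α = 0.02, fail to reject H₀.

z = -1.279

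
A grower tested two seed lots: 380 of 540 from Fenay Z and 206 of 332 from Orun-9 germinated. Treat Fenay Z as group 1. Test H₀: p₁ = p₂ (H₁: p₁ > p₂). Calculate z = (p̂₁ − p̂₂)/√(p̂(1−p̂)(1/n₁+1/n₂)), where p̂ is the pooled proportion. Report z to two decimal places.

p̂₁ = 380/540 ≈ 0.7037, p̂₂ = 206/332 ≈ 0.6205.
Pooled p̂ = (380+206)/(540+332) = 586/872 = 0.6720.
SE = √(0.22041 × 0.0048639) = 0.0327.
z = (0.7037 − 0.6205)/0.0327 = 0.0832/0.0327 = 2.54.

z = 2.54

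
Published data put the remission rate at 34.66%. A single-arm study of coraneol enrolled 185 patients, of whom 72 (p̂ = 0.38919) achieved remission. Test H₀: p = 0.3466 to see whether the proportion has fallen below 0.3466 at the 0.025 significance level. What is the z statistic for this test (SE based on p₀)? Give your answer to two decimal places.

z = 1.22

p̂ = 72/185 ≈ 0.3892.
SE = √(p₀(1−p₀)/n) = √(0.22647/185) = 0.0350.
z = (0.3892 − 0.3466)/0.0350 = 0.0426/0.0350 = 1.22.
p-value = P(Z < 1.217) ≈ 0.8882; since p > α = 0.025, fail to reject H₀.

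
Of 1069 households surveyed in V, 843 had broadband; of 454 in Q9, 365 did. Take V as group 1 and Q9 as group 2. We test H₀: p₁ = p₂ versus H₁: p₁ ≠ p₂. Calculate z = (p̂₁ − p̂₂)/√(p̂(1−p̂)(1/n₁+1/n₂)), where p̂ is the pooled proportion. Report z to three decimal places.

z = -0.678

p̂₁ = 843/1069 = 0.788587, p̂₂ = 365/454 = 0.803965.
Pooled p̂ = (843+365)/(1069+454) = 1208/1523 = 0.793171.
SE = √(0.164051 × 0.0031381) = 0.022689.
z = (0.788587 − 0.803965)/0.022689 = -0.015378/0.022689 = -0.678.
Two-sided p-value ≈ 2·Φ(−0.678) = 0.4979.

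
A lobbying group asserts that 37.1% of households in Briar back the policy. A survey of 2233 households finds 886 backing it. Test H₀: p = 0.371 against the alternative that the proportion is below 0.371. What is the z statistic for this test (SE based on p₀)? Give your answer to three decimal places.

p̂ = 886/2233 = 0.396776.
SE = √(p₀(1−p₀)/n) = √(0.23336/2233) = 0.010223.
z = (0.396776 − 0.371)/0.010223 = 0.025776/0.010223 = 2.521.

z = 2.521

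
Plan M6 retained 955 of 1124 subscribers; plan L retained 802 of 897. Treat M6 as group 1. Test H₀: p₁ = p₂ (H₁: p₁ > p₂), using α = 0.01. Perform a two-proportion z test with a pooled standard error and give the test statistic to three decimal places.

p̂₁ = 955/1124 = 0.84964, p̂₂ = 802/897 = 0.89409.
Pooled p̂ = (955+802)/(1124+897) = 1757/2021 = 0.86937.
SE = √(p̂(1−p̂)(1/n₁+1/n₂)) = √(0.86937·0.13063·0.00200451) = √(0.000227641) = 0.01509.
z = (0.84964 − 0.89409)/0.01509 = -0.04445/0.01509 = -2.946.
p-value = P(Z > -2.946) ≈ 0.9984. With α = 0.01, fail to reject H₀.

z = -2.946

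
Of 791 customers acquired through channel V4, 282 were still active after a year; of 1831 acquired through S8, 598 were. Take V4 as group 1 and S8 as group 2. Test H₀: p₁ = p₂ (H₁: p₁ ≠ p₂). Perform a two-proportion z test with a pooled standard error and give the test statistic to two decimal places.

z = 1.49

p̂₁ = 282/791 = 0.3565, p̂₂ = 598/1831 = 0.3266.
Pooled p̂ = (282+598)/(791+1831) = 880/2622 = 0.3356.
SE = √(p̂(1−p̂)(1/n₁+1/n₂)) = √(0.3356·0.6644·0.00181037) = √(0.000403676) = 0.0201.
z = (0.3565 − 0.3266)/0.0201 = 0.0299/0.0201 = 1.49.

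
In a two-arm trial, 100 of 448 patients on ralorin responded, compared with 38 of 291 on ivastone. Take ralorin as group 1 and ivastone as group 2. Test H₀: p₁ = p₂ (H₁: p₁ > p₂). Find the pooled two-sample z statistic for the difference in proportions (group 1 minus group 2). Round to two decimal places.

z = 3.16

p̂₁ = 100/448 = 0.2232, p̂₂ = 38/291 = 0.1306.
Pooled p̂ = (100+38)/(448+291) = 138/739 = 0.1867.
SE = √(0.151867 × 0.00566857) = 0.0293.
z = (0.2232 − 0.1306)/0.0293 = 0.0926/0.0293 = 3.16.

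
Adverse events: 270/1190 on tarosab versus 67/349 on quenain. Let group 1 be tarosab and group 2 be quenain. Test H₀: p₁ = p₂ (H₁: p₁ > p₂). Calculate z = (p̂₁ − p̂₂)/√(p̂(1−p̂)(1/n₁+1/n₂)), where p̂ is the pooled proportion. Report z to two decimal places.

z = 1.39

p̂₁ = 270/1190 = 0.22689, p̂₂ = 67/349 = 0.19198.
Pooled p̂ = (270+67)/(1190+349) = 337/1539 = 0.21897.
SE = √(0.171024 × 0.00370567) = 0.02517.
z = (0.22689 − 0.19198)/0.02517 = 0.03491/0.02517 = 1.39.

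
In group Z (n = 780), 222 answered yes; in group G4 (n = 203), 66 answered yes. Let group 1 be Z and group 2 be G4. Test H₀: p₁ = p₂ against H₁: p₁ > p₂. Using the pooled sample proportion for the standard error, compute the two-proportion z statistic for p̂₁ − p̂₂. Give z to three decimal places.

p̂₁ = 222/780 = 0.284615, p̂₂ = 66/203 = 0.325123.
Pooled p̂ = (222+66)/(780+203) = 288/983 = 0.292981.
SE = √(p̂(1−p̂)(1/n₁+1/n₂)) = √(0.292981·0.707019·0.00620816) = √(0.00128598) = 0.035861.
z = (0.284615 − 0.325123)/0.035861 = -0.040508/0.035861 = -1.130.

z = -1.130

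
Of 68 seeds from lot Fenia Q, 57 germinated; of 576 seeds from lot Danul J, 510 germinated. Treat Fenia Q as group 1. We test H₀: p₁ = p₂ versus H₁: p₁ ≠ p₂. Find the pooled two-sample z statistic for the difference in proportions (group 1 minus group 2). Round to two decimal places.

z = -1.13

p̂₁ = 57/68 ≈ 0.8382, p̂₂ = 510/576 ≈ 0.8854.
Pooled p̂ = (57+510)/(68+576) = 567/644 = 0.8804.
SE = √(0.105269 × 0.016442) = 0.0416.
z = (0.8382 − 0.8854)/0.0416 = -0.0472/0.0416 = -1.13.
p-value = 2·P(Z > 1.134) ≈ 0.2568.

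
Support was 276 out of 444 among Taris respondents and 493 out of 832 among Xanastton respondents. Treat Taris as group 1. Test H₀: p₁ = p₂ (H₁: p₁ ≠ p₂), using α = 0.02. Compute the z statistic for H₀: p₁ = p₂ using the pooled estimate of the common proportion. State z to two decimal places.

z = 1.01

p̂₁ = 276/444 ≈ 0.6216, p̂₂ = 493/832 ≈ 0.5925.
Pooled p̂ = (276+493)/(444+832) = 769/1276 = 0.6027.
SE = √(0.23946 × 0.00345418) = 0.0288.
z = (0.6216 − 0.5925)/0.0288 = 0.0291/0.0288 = 1.01.
Two-sided p-value ≈ 2·Φ(−1.011) = 0.3121; since p > α = 0.02, fail to reject H₀.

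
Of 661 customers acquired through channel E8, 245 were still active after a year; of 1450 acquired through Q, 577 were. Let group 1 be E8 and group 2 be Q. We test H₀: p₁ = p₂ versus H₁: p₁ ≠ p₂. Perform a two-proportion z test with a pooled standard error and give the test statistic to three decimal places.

p̂₁ = 245/661 = 0.37065, p̂₂ = 577/1450 = 0.39793.
Pooled p̂ = (245+577)/(661+1450) = 822/2111 = 0.38939.
SE = √(p̂(1−p̂)(1/n₁+1/n₂)) = √(0.38939·0.61061·0.00220251) = √(0.000523681) = 0.02288.
z = (0.37065 − 0.39793)/0.02288 = -0.02728/0.02288 = -1.192.
Two-sided p-value ≈ 2·Φ(−1.192) = 0.2332.

z = -1.192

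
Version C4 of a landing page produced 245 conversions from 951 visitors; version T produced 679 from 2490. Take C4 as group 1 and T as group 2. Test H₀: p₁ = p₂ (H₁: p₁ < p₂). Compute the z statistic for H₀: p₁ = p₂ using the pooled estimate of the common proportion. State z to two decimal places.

p̂₁ = 245/951 = 0.2576, p̂₂ = 679/2490 = 0.2727.
Pooled p̂ = (245+679)/(951+2490) = 924/3441 = 0.2685.
SE = √(p̂(1−p̂)(1/n₁+1/n₂)) = √(0.2685·0.7315·0.00145313) = √(0.000285424) = 0.0169.
z = (0.2576 − 0.2727)/0.0169 = -0.0151/0.0169 = -0.89.
p-value = P(Z < -0.892) ≈ 0.1862.

z = -0.89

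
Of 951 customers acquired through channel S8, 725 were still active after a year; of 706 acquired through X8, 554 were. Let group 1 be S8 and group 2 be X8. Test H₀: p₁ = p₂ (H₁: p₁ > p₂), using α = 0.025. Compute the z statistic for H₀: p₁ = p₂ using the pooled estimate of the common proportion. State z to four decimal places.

p̂₁ = 725/951 ≈ 0.7623554, p̂₂ = 554/706 ≈ 0.7847025.
Pooled p̂ = (725+554)/(951+706) = 1279/1657 = 0.7718769.
SE = √(p̂(1−p̂)(1/n₁+1/n₂)) = √(0.7718769·0.2281231·0.00246796) = √(0.000434565) = 0.0208462.
z = (0.7623554 − 0.7847025)/0.0208462 = -0.0223471/0.0208462 = -1.0720.
p-value = P(Z > -1.072) ≈ 0.8581, so at α = 0.025 we fail to reject H₀.

z = -1.0720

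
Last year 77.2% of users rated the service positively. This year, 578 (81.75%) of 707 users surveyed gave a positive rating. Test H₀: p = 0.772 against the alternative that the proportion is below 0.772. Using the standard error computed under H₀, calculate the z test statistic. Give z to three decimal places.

z = 2.886

p̂ = 578/707 ≈ 0.81754.
Standard error under H₀: √(0.772×0.228/707) = 0.01578.
z = (0.81754 − 0.772)/0.01578 = 0.04554/0.01578 = 2.886.
p-value = P(Z < 2.886) ≈ 0.9980.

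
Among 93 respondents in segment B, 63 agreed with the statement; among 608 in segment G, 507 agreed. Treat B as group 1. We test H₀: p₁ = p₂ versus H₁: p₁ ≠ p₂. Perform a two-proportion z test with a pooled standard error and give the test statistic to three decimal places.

z = -3.605

p̂₁ = 63/93 = 0.67742, p̂₂ = 507/608 = 0.83388.
Pooled p̂ = (63+507)/(93+608) = 570/701 = 0.81312.
SE = √(p̂(1−p̂)(1/n₁+1/n₂)) = √(0.81312·0.18688·0.0123974) = √(0.00188383) = 0.04340.
z = (0.67742 − 0.83388)/0.04340 = -0.15646/0.04340 = -3.605.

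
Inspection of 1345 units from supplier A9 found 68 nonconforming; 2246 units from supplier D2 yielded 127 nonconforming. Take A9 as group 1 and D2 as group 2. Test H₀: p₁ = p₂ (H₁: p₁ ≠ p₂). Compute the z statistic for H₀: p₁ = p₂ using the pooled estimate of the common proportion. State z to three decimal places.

z = -0.766

p̂₁ = 68/1345 ≈ 0.05056, p̂₂ = 127/2246 ≈ 0.05654.
Pooled p̂ = (68+127)/(1345+2246) = 195/3591 = 0.05430.
SE = √(p̂(1−p̂)(1/n₁+1/n₂)) = √(0.05430·0.94570·0.00118873) = √(6.10457e-05) = 0.00781.
z = (0.05056 − 0.05654)/0.00781 = -0.00598/0.00781 = -0.766.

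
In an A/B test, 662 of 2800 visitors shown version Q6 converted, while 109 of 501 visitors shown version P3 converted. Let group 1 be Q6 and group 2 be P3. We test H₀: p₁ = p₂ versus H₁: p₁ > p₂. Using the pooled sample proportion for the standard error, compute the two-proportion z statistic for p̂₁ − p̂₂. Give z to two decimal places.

p̂₁ = 662/2800 ≈ 0.2364, p̂₂ = 109/501 ≈ 0.2176.
Pooled p̂ = (662+109)/(2800+501) = 771/3301 = 0.2336.
SE = √(p̂(1−p̂)(1/n₁+1/n₂)) = √(0.2336·0.7664·0.00235315) = √(0.000421244) = 0.0205.
z = (0.2364 − 0.2176)/0.0205 = 0.0188/0.0205 = 0.92.
p-value = P(Z > 0.919) ≈ 0.1790.

z = 0.92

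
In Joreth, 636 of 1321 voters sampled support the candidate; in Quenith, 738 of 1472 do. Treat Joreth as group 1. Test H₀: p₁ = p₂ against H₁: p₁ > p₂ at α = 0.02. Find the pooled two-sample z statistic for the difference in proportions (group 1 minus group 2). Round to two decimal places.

p̂₁ = 636/1321 = 0.4815, p̂₂ = 738/1472 = 0.5014.
Pooled p̂ = (636+738)/(1321+1472) = 1374/2793 = 0.4919.
SE = √(0.249935 × 0.00143635) = 0.0189.
z = (0.4815 − 0.5014)/0.0189 = -0.0199/0.0189 = -1.05.
p-value = P(Z > -1.051) ≈ 0.8533; since p > α = 0.02, fail to reject H₀.

z = -1.05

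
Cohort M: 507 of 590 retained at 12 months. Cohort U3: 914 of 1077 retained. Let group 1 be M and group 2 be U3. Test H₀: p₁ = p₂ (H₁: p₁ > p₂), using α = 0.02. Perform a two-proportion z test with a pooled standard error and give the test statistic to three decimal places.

p̂₁ = 507/590 ≈ 0.85932, p̂₂ = 914/1077 ≈ 0.84865.
Pooled p̂ = (507+914)/(590+1077) = 1421/1667 = 0.85243.
SE = √(p̂(1−p̂)(1/n₁+1/n₂)) = √(0.85243·0.14757·0.00262342) = √(0.000330009) = 0.01817.
z = (0.85932 − 0.84865)/0.01817 = 0.01067/0.01817 = 0.587.
p-value = P(Z > 0.587) ≈ 0.2785; since p > α = 0.02, fail to reject H₀.

z = 0.587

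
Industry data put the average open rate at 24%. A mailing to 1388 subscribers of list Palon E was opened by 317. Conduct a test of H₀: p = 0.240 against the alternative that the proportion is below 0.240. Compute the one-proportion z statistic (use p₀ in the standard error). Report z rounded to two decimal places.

p̂ = 317/1388 = 0.2284.
Under H₀, SE = √(0.24·0.76/1388) = √(0.000131412) = 0.0115.
z = (0.2284 − 0.24)/0.0115 = -0.0116/0.0115 = -1.01.

z = -1.01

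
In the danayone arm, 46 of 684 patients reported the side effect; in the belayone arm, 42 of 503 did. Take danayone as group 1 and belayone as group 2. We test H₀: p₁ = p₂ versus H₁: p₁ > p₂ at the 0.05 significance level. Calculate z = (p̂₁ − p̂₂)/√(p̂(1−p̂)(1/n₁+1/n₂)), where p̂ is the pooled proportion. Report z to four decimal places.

p̂₁ = 46/684 = 0.067251, p̂₂ = 42/503 = 0.083499.
Pooled p̂ = (46+42)/(684+503) = 88/1187 = 0.074136.
SE = √(0.0686403 × 0.00345006) = 0.015389.
z = (0.067251 − 0.083499)/0.015389 = -0.016248/0.015389 = -1.0558.
p-value = P(Z > -1.056) ≈ 0.8545; since p > α = 0.05, fail to reject H₀.

z = -1.0558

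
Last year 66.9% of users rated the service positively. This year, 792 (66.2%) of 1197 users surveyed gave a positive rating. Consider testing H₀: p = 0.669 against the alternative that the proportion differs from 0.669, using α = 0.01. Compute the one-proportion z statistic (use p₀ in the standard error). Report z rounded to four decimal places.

p̂ = 792/1197 = 0.661654.
Standard error under H₀: √(0.669×0.331/1197) = 0.013601.
z = (0.661654 − 0.669)/0.013601 = -0.007346/0.013601 = -0.5401.
Two-sided p-value ≈ 2·Φ(−0.540) = 0.5891, so at α = 0.01 we fail to reject H₀.

z = -0.5401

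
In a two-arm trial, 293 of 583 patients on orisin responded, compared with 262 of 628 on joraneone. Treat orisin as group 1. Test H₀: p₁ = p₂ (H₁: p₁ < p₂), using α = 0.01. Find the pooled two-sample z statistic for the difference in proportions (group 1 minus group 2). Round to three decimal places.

z = 2.979

p̂₁ = 293/583 ≈ 0.50257, p̂₂ = 262/628 ≈ 0.41720.
Pooled p̂ = (293+262)/(583+628) = 555/1211 = 0.45830.
SE = √(p̂(1−p̂)(1/n₁+1/n₂)) = √(0.45830·0.54170·0.00330762) = √(0.000821154) = 0.02866.
z = (0.50257 − 0.41720)/0.02866 = 0.08537/0.02866 = 2.979.
p-value = P(Z < 2.979) ≈ 0.9986; since p > α = 0.01, fail to reject H₀.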